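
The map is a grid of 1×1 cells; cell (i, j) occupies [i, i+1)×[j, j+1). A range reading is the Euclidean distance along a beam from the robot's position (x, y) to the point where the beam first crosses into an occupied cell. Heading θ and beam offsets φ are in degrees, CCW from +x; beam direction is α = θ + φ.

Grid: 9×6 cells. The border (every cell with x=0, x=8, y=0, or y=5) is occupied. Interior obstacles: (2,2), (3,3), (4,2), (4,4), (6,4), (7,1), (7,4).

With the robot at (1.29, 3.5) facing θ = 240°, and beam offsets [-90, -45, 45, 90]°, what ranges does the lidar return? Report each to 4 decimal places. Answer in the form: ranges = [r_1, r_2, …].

beam 1: φ=-90°, α=150°
  direction (-0.8660, 0.5000); cell (1,3); t to first gridline: x 0.3349, y 1.0000 (then +1.1547 / +2.0000)
    (0,3) via x @ 0.3349  # hit
  → r_1 = 0.3349
beam 2: φ=-45°, α=195°
  direction (-0.9659, -0.2588); cell (1,3); t to first gridline: x 0.3002, y 1.9319 (then +1.0353 / +3.8637)
    (0,3) via x @ 0.3002  # hit
  → r_2 = 0.3002
beam 3: φ=45°, α=285°
  direction (0.2588, -0.9659); cell (1,3); t to first gridline: x 2.7432, y 0.5176 (then +3.8637 / +1.0353)
    (1,2) via y @ 0.5176
    (1,1) via y @ 1.5529
    (1,0) via y @ 2.5882  # hit
  → r_3 = 2.5882
beam 4: φ=90°, α=330°
  direction (0.8660, -0.5000); cell (1,3); t to first gridline: x 0.8198, y 1.0000 (then +1.1547 / +2.0000)
    (2,3) via x @ 0.8198
    (2,2) via y @ 1.0000  # hit
  → r_4 = 1.0000

ranges = [0.3349, 0.3002, 2.5882, 1.0000]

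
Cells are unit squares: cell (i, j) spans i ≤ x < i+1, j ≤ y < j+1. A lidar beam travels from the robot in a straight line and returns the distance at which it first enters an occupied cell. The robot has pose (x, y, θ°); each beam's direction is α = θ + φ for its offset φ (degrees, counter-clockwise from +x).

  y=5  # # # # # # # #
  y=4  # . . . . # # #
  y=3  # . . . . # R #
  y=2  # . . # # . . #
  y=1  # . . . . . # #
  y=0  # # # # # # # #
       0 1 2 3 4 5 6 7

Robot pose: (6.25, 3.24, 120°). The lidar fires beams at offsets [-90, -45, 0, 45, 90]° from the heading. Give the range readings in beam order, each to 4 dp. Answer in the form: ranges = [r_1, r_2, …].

beam 1: φ=-90°, α=30°
  cosα=0.8660 sinα=0.5000 | (6,3) | tMaxX 0.8660 tMaxY 1.5200 | tΔX 1.1547 tΔY 2.0000
    t=0.8660 [x] (7,3) — stop
  → r_1 = 0.8660
beam 2: φ=-45°, α=75°
  cosα=0.2588 sinα=0.9659 | (6,3) | tMaxX 2.8978 tMaxY 0.7868 | tΔX 3.8637 tΔY 1.0353
    t=0.7868 [y] (6,4) — stop
  → r_2 = 0.7868
beam 3: φ=0°, α=120°
  cosα=-0.5000 sinα=0.8660 | (6,3) | tMaxX 0.5000 tMaxY 0.8776 | tΔX 2.0000 tΔY 1.1547
    t=0.5000 [x] (5,3) — stop
  → r_3 = 0.5000
beam 4: φ=45°, α=165°
  cosα=-0.9659 sinα=0.2588 | (6,3) | tMaxX 0.2588 tMaxY 2.9364 | tΔX 1.0353 tΔY 3.8637
    t=0.2588 [x] (5,3) — stop
  → r_4 = 0.2588
beam 5: φ=90°, α=210°
  cosα=-0.8660 sinα=-0.5000 | (6,3) | tMaxX 0.2887 tMaxY 0.4800 | tΔX 1.1547 tΔY 2.0000
    t=0.2887 [x] (5,3) — stop
  → r_5 = 0.2887

ranges = [0.8660, 0.7868, 0.5000, 0.2588, 0.2887]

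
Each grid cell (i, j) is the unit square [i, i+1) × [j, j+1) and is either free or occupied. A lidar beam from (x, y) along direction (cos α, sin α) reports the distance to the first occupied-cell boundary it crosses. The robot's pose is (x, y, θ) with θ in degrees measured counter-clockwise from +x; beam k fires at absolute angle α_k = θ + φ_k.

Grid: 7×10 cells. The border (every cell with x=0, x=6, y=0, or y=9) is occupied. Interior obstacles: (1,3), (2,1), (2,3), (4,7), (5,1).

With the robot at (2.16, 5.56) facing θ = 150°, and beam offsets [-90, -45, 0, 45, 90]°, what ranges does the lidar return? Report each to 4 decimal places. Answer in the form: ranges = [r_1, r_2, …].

ranges = [3.9722, 3.5614, 1.3395, 1.2009, 1.8013]

beam 1: φ=-90°, α=60°
  cosα=0.5000 sinα=0.8660 | (2,5) | tMaxX 1.6800 tMaxY 0.5081 | tΔX 2.0000 tΔY 1.1547
    t=0.5081 [y] (2,6)
    t=1.6628 [y] (2,7)
    t=1.6800 [x] (3,7)
    t=2.8175 [y] (3,8)
    t=3.6800 [x] (4,8)
    t=3.9722 [y] (4,9) — stop
  → r_1 = 3.9722
beam 2: φ=-45°, α=105°
  cosα=-0.2588 sinα=0.9659 | (2,5) | tMaxX 0.6182 tMaxY 0.4555 | tΔX 3.8637 tΔY 1.0353
    t=0.4555 [y] (2,6)
    t=0.6182 [x] (1,6)
    t=1.4908 [y] (1,7)
    t=2.5261 [y] (1,8)
    t=3.5614 [y] (1,9) — stop
  → r_2 = 3.5614
beam 3: φ=0°, α=150°
  cosα=-0.8660 sinα=0.5000 | (2,5) | tMaxX 0.1848 tMaxY 0.8800 | tΔX 1.1547 tΔY 2.0000
    t=0.1848 [x] (1,5)
    t=0.8800 [y] (1,6)
    t=1.3395 [x] (0,6) — stop
  → r_3 = 1.3395
beam 4: φ=45°, α=195°
  cosα=-0.9659 sinα=-0.2588 | (2,5) | tMaxX 0.1656 tMaxY 2.1637 | tΔX 1.0353 tΔY 3.8637
    t=0.1656 [x] (1,5)
    t=1.2009 [x] (0,5) — stop
  → r_4 = 1.2009
beam 5: φ=90°, α=240°
  cosα=-0.5000 sinα=-0.8660 | (2,5) | tMaxX 0.3200 tMaxY 0.6466 | tΔX 2.0000 tΔY 1.1547
    t=0.3200 [x] (1,5)
    t=0.6466 [y] (1,4)
    t=1.8013 [y] (1,3) — stop
  → r_5 = 1.8013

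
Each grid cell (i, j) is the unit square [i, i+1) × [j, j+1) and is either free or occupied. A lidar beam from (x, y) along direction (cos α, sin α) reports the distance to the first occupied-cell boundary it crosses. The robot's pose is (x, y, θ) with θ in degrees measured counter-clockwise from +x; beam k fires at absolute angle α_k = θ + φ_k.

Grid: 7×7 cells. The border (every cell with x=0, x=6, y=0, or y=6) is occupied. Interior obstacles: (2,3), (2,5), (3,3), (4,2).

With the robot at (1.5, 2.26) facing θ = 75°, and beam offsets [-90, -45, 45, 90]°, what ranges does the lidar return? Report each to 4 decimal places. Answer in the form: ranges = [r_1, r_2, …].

ranges = [4.6587, 1.4800, 1.0000, 0.5176]

beam 1: φ=-90°, α=345°
  cosα=0.9659 sinα=-0.2588 | (1,2) | tMaxX 0.5176 tMaxY 1.0046 | tΔX 1.0353 tΔY 3.8637
    t=0.5176 [x] (2,2)
    t=1.0046 [y] (2,1)
    t=1.5529 [x] (3,1)
    t=2.5882 [x] (4,1)
    t=3.6235 [x] (5,1)
    t=4.6587 [x] (6,1) — stop
  → r_1 = 4.6587
beam 2: φ=-45°, α=30°
  cosα=0.8660 sinα=0.5000 | (1,2) | tMaxX 0.5774 tMaxY 1.4800 | tΔX 1.1547 tΔY 2.0000
    t=0.5774 [x] (2,2)
    t=1.4800 [y] (2,3) — stop
  → r_2 = 1.4800
beam 3: φ=45°, α=120°
  cosα=-0.5000 sinα=0.8660 | (1,2) | tMaxX 1.0000 tMaxY 0.8545 | tΔX 2.0000 tΔY 1.1547
    t=0.8545 [y] (1,3)
    t=1.0000 [x] (0,3) — stop
  → r_3 = 1.0000
beam 4: φ=90°, α=165°
  cosα=-0.9659 sinα=0.2588 | (1,2) | tMaxX 0.5176 tMaxY 2.8591 | tΔX 1.0353 tΔY 3.8637
    t=0.5176 [x] (0,2) — stop
  → r_4 = 0.5176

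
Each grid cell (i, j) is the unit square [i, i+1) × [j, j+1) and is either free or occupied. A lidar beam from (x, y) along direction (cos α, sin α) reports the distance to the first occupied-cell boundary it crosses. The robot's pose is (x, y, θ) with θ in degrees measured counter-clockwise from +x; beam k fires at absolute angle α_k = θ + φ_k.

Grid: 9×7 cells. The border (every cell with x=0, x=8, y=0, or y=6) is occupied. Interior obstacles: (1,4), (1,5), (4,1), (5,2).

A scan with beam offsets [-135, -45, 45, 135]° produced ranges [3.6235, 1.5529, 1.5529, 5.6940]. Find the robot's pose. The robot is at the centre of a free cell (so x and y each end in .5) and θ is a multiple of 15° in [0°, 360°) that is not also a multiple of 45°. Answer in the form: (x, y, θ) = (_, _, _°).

(x, y, θ) = (6.5, 4.5, 60°)

Enumerate (i+0.5, j+0.5, θ) over the 31 free cells and 16 admissible headings. For each, cast all 4 beams and compare to the given ranges.
  (5.5, 4.5, 105°): beam 1 = 2.8868 ≠ 3.6235 ✗
  (7.5, 5.5, 120°): beam 1 = 0.5176 ≠ 3.6235 ✗
  (5.5, 1.5, 165°): beam 1 = 2.8868 ≠ 3.6235 ✗
  …
  (6.5, 4.5, 60°): r_1=3.6235, r_2=1.5529, r_3=1.5529, r_4=5.6940 — all match ✓
No second candidate reproduces the full scan.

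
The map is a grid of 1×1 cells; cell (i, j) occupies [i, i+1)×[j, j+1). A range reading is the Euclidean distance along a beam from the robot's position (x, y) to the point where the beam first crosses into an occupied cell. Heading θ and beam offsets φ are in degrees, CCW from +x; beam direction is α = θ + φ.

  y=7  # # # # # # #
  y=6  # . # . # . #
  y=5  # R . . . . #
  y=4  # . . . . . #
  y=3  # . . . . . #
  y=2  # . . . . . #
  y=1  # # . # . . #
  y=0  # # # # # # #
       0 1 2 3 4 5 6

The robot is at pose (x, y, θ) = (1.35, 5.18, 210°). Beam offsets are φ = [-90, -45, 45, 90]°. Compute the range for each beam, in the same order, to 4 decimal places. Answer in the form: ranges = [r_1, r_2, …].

ranges = [0.7000, 0.3623, 1.3523, 3.6719]

beam 1: φ=-90°, α=120°
  dir = (cos 120°, sin 120°) = (-0.5000, 0.8660); from cell (1,5)
  next x-line at t=0.7000, next y-line at t=0.9469; Δt_x=2.0000, Δt_y=1.1547
    x: enter (0,5) at t=0.7000 ← occupied
  → r_1 = 0.7000
beam 2: φ=-45°, α=165°
  dir = (cos 165°, sin 165°) = (-0.9659, 0.2588); from cell (1,5)
  next x-line at t=0.3623, next y-line at t=3.1682; Δt_x=1.0353, Δt_y=3.8637
    x: enter (0,5) at t=0.3623 ← occupied
  → r_2 = 0.3623
beam 3: φ=45°, α=255°
  dir = (cos 255°, sin 255°) = (-0.2588, -0.9659); from cell (1,5)
  next x-line at t=1.3523, next y-line at t=0.1863; Δt_x=3.8637, Δt_y=1.0353
    y: enter (1,4) at t=0.1863
    y: enter (1,3) at t=1.2216
    x: enter (0,3) at t=1.3523 ← occupied
  → r_3 = 1.3523
beam 4: φ=90°, α=300°
  dir = (cos 300°, sin 300°) = (0.5000, -0.8660); from cell (1,5)
  next x-line at t=1.3000, next y-line at t=0.2078; Δt_x=2.0000, Δt_y=1.1547
    y: enter (1,4) at t=0.2078
    x: enter (2,4) at t=1.3000
    y: enter (2,3) at t=1.3625
    y: enter (2,2) at t=2.5172
    x: enter (3,2) at t=3.3000
    y: enter (3,1) at t=3.6719 ← occupied
  → r_4 = 3.6719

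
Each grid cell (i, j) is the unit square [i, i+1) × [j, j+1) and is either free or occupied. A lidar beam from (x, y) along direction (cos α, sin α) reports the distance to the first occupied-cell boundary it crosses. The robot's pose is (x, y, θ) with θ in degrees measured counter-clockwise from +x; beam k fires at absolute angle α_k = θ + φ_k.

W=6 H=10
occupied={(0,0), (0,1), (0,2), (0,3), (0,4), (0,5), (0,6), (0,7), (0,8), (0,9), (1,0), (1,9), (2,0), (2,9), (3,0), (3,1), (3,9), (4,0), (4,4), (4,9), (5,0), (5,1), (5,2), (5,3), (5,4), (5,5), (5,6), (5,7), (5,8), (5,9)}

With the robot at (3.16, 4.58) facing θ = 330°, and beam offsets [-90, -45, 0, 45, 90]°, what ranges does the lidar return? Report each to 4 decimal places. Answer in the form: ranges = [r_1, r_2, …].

beam 1: φ=-90°, α=240°
  dir = (cos 240°, sin 240°) = (-0.5000, -0.8660); from cell (3,4)
  next x-line at t=0.3200, next y-line at t=0.6697; Δt_x=2.0000, Δt_y=1.1547
    x: enter (2,4) at t=0.3200
    y: enter (2,3) at t=0.6697
    y: enter (2,2) at t=1.8244
    x: enter (1,2) at t=2.3200
    y: enter (1,1) at t=2.9791
    y: enter (1,0) at t=4.1338 ← occupied
  → r_1 = 4.1338
beam 2: φ=-45°, α=285°
  dir = (cos 285°, sin 285°) = (0.2588, -0.9659); from cell (3,4)
  next x-line at t=3.2455, next y-line at t=0.6005; Δt_x=3.8637, Δt_y=1.0353
    y: enter (3,3) at t=0.6005
    y: enter (3,2) at t=1.6357
    y: enter (3,1) at t=2.6710 ← occupied
  → r_2 = 2.6710
beam 3: φ=0°, α=330°
  dir = (cos 330°, sin 330°) = (0.8660, -0.5000); from cell (3,4)
  next x-line at t=0.9699, next y-line at t=1.1600; Δt_x=1.1547, Δt_y=2.0000
    x: enter (4,4) at t=0.9699 ← occupied
  → r_3 = 0.9699
beam 4: φ=45°, α=15°
  dir = (cos 15°, sin 15°) = (0.9659, 0.2588); from cell (3,4)
  next x-line at t=0.8696, next y-line at t=1.6228; Δt_x=1.0353, Δt_y=3.8637
    x: enter (4,4) at t=0.8696 ← occupied
  → r_4 = 0.8696
beam 5: φ=90°, α=60°
  dir = (cos 60°, sin 60°) = (0.5000, 0.8660); from cell (3,4)
  next x-line at t=1.6800, next y-line at t=0.4850; Δt_x=2.0000, Δt_y=1.1547
    y: enter (3,5) at t=0.4850
    y: enter (3,6) at t=1.6397
    x: enter (4,6) at t=1.6800
    y: enter (4,7) at t=2.7944
    x: enter (5,7) at t=3.6800 ← occupied
  → r_5 = 3.6800

ranges = [4.1338, 2.6710, 0.9699, 0.8696, 3.6800]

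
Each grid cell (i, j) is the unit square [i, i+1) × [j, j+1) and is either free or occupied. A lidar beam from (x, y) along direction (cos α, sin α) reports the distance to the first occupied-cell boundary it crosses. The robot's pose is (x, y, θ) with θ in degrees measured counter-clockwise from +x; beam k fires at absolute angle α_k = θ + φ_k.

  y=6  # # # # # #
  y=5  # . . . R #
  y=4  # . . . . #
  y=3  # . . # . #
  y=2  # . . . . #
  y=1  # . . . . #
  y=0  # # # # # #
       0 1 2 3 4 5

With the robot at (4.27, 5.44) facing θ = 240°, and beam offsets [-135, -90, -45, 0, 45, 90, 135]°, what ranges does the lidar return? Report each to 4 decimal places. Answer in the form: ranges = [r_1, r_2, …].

beam 1: φ=-135°, α=105°
  dir = (cos 105°, sin 105°) = (-0.2588, 0.9659); from cell (4,5)
  next x-line at t=1.0432, next y-line at t=0.5798; Δt_x=3.8637, Δt_y=1.0353
    y: enter (4,6) at t=0.5798 ← occupied
  → r_1 = 0.5798
beam 2: φ=-90°, α=150°
  dir = (cos 150°, sin 150°) = (-0.8660, 0.5000); from cell (4,5)
  next x-line at t=0.3118, next y-line at t=1.1200; Δt_x=1.1547, Δt_y=2.0000
    x: enter (3,5) at t=0.3118
    y: enter (3,6) at t=1.1200 ← occupied
  → r_2 = 1.1200
beam 3: φ=-45°, α=195°
  dir = (cos 195°, sin 195°) = (-0.9659, -0.2588); from cell (4,5)
  next x-line at t=0.2795, next y-line at t=1.7000; Δt_x=1.0353, Δt_y=3.8637
    x: enter (3,5) at t=0.2795
    x: enter (2,5) at t=1.3148
    y: enter (2,4) at t=1.7000
    x: enter (1,4) at t=2.3501
    x: enter (0,4) at t=3.3854 ← occupied
  → r_3 = 3.3854
beam 4: φ=0°, α=240°
  dir = (cos 240°, sin 240°) = (-0.5000, -0.8660); from cell (4,5)
  next x-line at t=0.5400, next y-line at t=0.5081; Δt_x=2.0000, Δt_y=1.1547
    y: enter (4,4) at t=0.5081
    x: enter (3,4) at t=0.5400
    y: enter (3,3) at t=1.6628 ← occupied
  → r_4 = 1.6628
beam 5: φ=45°, α=285°
  dir = (cos 285°, sin 285°) = (0.2588, -0.9659); from cell (4,5)
  next x-line at t=2.8205, next y-line at t=0.4555; Δt_x=3.8637, Δt_y=1.0353
    y: enter (4,4) at t=0.4555
    y: enter (4,3) at t=1.4908
    y: enter (4,2) at t=2.5261
    x: enter (5,2) at t=2.8205 ← occupied
  → r_5 = 2.8205
beam 6: φ=90°, α=330°
  dir = (cos 330°, sin 330°) = (0.8660, -0.5000); from cell (4,5)
  next x-line at t=0.8429, next y-line at t=0.8800; Δt_x=1.1547, Δt_y=2.0000
    x: enter (5,5) at t=0.8429 ← occupied
  → r_6 = 0.8429
beam 7: φ=135°, α=15°
  dir = (cos 15°, sin 15°) = (0.9659, 0.2588); from cell (4,5)
  next x-line at t=0.7558, next y-line at t=2.1637; Δt_x=1.0353, Δt_y=3.8637
    x: enter (5,5) at t=0.7558 ← occupied
  → r_7 = 0.7558

ranges = [0.5798, 1.1200, 3.3854, 1.6628, 2.8205, 0.8429, 0.7558]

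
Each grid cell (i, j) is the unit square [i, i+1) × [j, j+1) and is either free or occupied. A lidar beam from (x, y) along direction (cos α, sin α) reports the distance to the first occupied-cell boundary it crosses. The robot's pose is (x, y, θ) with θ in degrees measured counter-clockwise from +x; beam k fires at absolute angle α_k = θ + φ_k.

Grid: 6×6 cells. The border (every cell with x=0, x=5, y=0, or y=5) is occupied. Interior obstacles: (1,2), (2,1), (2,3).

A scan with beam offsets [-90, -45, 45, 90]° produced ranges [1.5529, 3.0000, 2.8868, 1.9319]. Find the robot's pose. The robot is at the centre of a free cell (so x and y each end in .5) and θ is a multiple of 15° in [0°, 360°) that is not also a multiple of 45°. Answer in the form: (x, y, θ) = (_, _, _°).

Candidates: 13 free-cell centres × 16 headings = 208 poses. Raycast each; keep the one whose scan matches to 4 dp.
  (1.5, 1.5, 300°): beam 1 = 0.5774 ≠ 1.5529 ✗
  (2.5, 4.5, 285°): beam 2 = 0.5774 ≠ 3.0000 ✗
  (1.5, 3.5, 330°): beam 1 = 0.5774 ≠ 1.5529 ✗
  (3.5, 1.5, 195°): beam 1 = 1.9319 ≠ 1.5529 ✗
  …
  (4.5, 3.5, 195°): r_1=1.5529, r_2=3.0000, r_3=2.8868, r_4=1.9319 — all match ✓
Only this pose fits every beam.

(x, y, θ) = (4.5, 3.5, 195°)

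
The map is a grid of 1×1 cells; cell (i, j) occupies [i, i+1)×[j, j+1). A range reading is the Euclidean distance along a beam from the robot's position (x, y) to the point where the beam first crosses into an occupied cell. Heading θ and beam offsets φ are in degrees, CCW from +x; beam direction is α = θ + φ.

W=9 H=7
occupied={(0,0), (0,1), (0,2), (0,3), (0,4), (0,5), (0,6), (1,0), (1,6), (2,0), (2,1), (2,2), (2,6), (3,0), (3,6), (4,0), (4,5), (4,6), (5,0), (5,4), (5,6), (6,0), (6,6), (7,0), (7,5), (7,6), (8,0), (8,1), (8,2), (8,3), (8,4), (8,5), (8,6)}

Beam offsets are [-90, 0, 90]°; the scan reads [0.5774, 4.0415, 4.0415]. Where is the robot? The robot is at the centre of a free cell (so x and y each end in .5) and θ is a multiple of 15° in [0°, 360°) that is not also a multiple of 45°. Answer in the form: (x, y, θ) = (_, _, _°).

(x, y, θ) = (4.5, 4.5, 210°)

Candidates: 30 free-cell centres × 16 headings = 480 poses. Raycast each; keep the one whose scan matches to 4 dp.
  (4.5, 1.5, 75°): beam 1 = 1.9319 ≠ 0.5774 ✗
  (3.5, 4.5, 210°): beam 1 = 1.7321 ≠ 0.5774 ✗
  (3.5, 3.5, 60°): beam 1 = 5.0000 ≠ 0.5774 ✗
  (7.5, 3.5, 105°): beam 1 = 0.5176 ≠ 0.5774 ✗
  …
  (4.5, 4.5, 210°): r_1=0.5774, r_2=4.0415, r_3=4.0415 — all match ✓
Unique over the lattice → pose = (4.5, 4.5, 210°).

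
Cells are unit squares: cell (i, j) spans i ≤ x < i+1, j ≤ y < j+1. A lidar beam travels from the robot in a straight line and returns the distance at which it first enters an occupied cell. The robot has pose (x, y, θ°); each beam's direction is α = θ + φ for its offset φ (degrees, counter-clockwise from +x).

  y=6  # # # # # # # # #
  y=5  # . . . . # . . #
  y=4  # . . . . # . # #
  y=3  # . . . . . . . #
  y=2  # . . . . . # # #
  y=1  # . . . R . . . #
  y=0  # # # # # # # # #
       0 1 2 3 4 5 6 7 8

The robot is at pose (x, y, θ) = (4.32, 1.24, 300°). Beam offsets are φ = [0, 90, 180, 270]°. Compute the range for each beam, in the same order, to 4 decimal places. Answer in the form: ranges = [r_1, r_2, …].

beam 1: φ=0°, α=300°
  d=(0.5000,-0.8660)  start (4,1)  tX=1.3600 tY=0.2771  stride 1/|dx|=2.0000 1/|dy|=1.1547
    cross y-line → (4,0), t=0.2771 (wall)
  → r_1 = 0.2771
beam 2: φ=90°, α=30°
  d=(0.8660,0.5000)  start (4,1)  tX=0.7852 tY=1.5200  stride 1/|dx|=1.1547 1/|dy|=2.0000
    cross x-line → (5,1), t=0.7852
    cross y-line → (5,2), t=1.5200
    cross x-line → (6,2), t=1.9399 (wall)
  → r_2 = 1.9399
beam 3: φ=180°, α=120°
  d=(-0.5000,0.8660)  start (4,1)  tX=0.6400 tY=0.8776  stride 1/|dx|=2.0000 1/|dy|=1.1547
    cross x-line → (3,1), t=0.6400
    cross y-line → (3,2), t=0.8776
    cross y-line → (3,3), t=2.0323
    cross x-line → (2,3), t=2.6400
    cross y-line → (2,4), t=3.1870
    cross y-line → (2,5), t=4.3417
    cross x-line → (1,5), t=4.6400
    cross y-line → (1,6), t=5.4964 (wall)
  → r_3 = 5.4964
beam 4: φ=270°, α=210°
  d=(-0.8660,-0.5000)  start (4,1)  tX=0.3695 tY=0.4800  stride 1/|dx|=1.1547 1/|dy|=2.0000
    cross x-line → (3,1), t=0.3695
    cross y-line → (3,0), t=0.4800 (wall)
  → r_4 = 0.4800

ranges = [0.2771, 1.9399, 5.4964, 0.4800]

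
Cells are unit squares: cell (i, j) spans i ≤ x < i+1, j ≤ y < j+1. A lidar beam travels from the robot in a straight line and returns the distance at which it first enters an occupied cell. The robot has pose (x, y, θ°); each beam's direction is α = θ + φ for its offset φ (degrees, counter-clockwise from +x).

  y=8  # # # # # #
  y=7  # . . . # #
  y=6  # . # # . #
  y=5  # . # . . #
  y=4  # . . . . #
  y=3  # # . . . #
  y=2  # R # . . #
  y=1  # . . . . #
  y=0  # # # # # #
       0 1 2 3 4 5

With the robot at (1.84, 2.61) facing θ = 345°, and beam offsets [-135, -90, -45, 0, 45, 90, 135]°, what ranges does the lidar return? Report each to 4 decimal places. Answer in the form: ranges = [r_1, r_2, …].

beam 1: φ=-135°, α=210°
  d=(-0.8660,-0.5000)  start (1,2)  tX=0.9699 tY=1.2200  stride 1/|dx|=1.1547 1/|dy|=2.0000
    cross x-line → (0,2), t=0.9699 (wall)
  → r_1 = 0.9699
beam 2: φ=-90°, α=255°
  d=(-0.2588,-0.9659)  start (1,2)  tX=3.2455 tY=0.6315  stride 1/|dx|=3.8637 1/|dy|=1.0353
    cross y-line → (1,1), t=0.6315
    cross y-line → (1,0), t=1.6668 (wall)
  → r_2 = 1.6668
beam 3: φ=-45°, α=300°
  d=(0.5000,-0.8660)  start (1,2)  tX=0.3200 tY=0.7044  stride 1/|dx|=2.0000 1/|dy|=1.1547
    cross x-line → (2,2), t=0.3200 (wall)
  → r_3 = 0.3200
beam 4: φ=0°, α=345°
  d=(0.9659,-0.2588)  start (1,2)  tX=0.1656 tY=2.3569  stride 1/|dx|=1.0353 1/|dy|=3.8637
    cross x-line → (2,2), t=0.1656 (wall)
  → r_4 = 0.1656
beam 5: φ=45°, α=30°
  d=(0.8660,0.5000)  start (1,2)  tX=0.1848 tY=0.7800  stride 1/|dx|=1.1547 1/|dy|=2.0000
    cross x-line → (2,2), t=0.1848 (wall)
  → r_5 = 0.1848
beam 6: φ=90°, α=75°
  d=(0.2588,0.9659)  start (1,2)  tX=0.6182 tY=0.4038  stride 1/|dx|=3.8637 1/|dy|=1.0353
    cross y-line → (1,3), t=0.4038 (wall)
  → r_6 = 0.4038
beam 7: φ=135°, α=120°
  d=(-0.5000,0.8660)  start (1,2)  tX=1.6800 tY=0.4503  stride 1/|dx|=2.0000 1/|dy|=1.1547
    cross y-line → (1,3), t=0.4503 (wall)
  → r_7 = 0.4503

ranges = [0.9699, 1.6668, 0.3200, 0.1656, 0.1848, 0.4038, 0.4503]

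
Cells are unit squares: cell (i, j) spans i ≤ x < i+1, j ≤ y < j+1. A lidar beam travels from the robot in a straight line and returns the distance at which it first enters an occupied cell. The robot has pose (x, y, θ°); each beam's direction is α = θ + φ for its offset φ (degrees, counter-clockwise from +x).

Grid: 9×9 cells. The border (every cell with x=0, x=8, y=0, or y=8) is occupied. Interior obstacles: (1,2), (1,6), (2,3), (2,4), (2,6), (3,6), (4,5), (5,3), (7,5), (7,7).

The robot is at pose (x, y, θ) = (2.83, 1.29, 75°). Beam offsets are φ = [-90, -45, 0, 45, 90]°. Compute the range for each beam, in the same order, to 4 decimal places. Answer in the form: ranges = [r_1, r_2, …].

beam 1: φ=-90°, α=345°
  dir = (cos 345°, sin 345°) = (0.9659, -0.2588); from cell (2,1)
  next x-line at t=0.1760, next y-line at t=1.1205; Δt_x=1.0353, Δt_y=3.8637
    x: enter (3,1) at t=0.1760
    y: enter (3,0) at t=1.1205 ← occupied
  → r_1 = 1.1205
beam 2: φ=-45°, α=30°
  dir = (cos 30°, sin 30°) = (0.8660, 0.5000); from cell (2,1)
  next x-line at t=0.1963, next y-line at t=1.4200; Δt_x=1.1547, Δt_y=2.0000
    x: enter (3,1) at t=0.1963
    x: enter (4,1) at t=1.3510
    y: enter (4,2) at t=1.4200
    x: enter (5,2) at t=2.5057
    y: enter (5,3) at t=3.4200 ← occupied
  → r_2 = 3.4200
beam 3: φ=0°, α=75°
  dir = (cos 75°, sin 75°) = (0.2588, 0.9659); from cell (2,1)
  next x-line at t=0.6568, next y-line at t=0.7350; Δt_x=3.8637, Δt_y=1.0353
    x: enter (3,1) at t=0.6568
    y: enter (3,2) at t=0.7350
    y: enter (3,3) at t=1.7703
    y: enter (3,4) at t=2.8056
    y: enter (3,5) at t=3.8409
    x: enter (4,5) at t=4.5205 ← occupied
  → r_3 = 4.5205
beam 4: φ=45°, α=120°
  dir = (cos 120°, sin 120°) = (-0.5000, 0.8660); from cell (2,1)
  next x-line at t=1.6600, next y-line at t=0.8198; Δt_x=2.0000, Δt_y=1.1547
    y: enter (2,2) at t=0.8198
    x: enter (1,2) at t=1.6600 ← occupied
  → r_4 = 1.6600
beam 5: φ=90°, α=165°
  dir = (cos 165°, sin 165°) = (-0.9659, 0.2588); from cell (2,1)
  next x-line at t=0.8593, next y-line at t=2.7432; Δt_x=1.0353, Δt_y=3.8637
    x: enter (1,1) at t=0.8593
    x: enter (0,1) at t=1.8946 ← occupied
  → r_5 = 1.8946

ranges = [1.1205, 3.4200, 4.5205, 1.6600, 1.8946]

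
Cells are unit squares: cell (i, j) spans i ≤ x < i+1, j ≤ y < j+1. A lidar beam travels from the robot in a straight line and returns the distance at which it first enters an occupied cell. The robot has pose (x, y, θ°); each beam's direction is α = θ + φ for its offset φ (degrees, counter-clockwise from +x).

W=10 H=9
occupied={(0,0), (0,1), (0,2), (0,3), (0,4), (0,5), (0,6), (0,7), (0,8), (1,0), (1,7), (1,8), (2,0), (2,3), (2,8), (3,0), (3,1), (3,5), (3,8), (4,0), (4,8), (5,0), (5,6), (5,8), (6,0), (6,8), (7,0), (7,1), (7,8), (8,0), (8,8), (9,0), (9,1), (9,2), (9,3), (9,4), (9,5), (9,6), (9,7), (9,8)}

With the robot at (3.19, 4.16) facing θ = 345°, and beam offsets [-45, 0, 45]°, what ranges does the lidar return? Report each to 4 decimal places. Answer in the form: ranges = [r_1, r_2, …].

beam 1: φ=-45°, α=300°
  cosα=0.5000 sinα=-0.8660 | (3,4) | tMaxX 1.6200 tMaxY 0.1848 | tΔX 2.0000 tΔY 1.1547
    t=0.1848 [y] (3,3)
    t=1.3395 [y] (3,2)
    t=1.6200 [x] (4,2)
    t=2.4942 [y] (4,1)
    t=3.6200 [x] (5,1)
    t=3.6489 [y] (5,0) — stop
  → r_1 = 3.6489
beam 2: φ=0°, α=345°
  cosα=0.9659 sinα=-0.2588 | (3,4) | tMaxX 0.8386 tMaxY 0.6182 | tΔX 1.0353 tΔY 3.8637
    t=0.6182 [y] (3,3)
    t=0.8386 [x] (4,3)
    t=1.8738 [x] (5,3)
    t=2.9091 [x] (6,3)
    t=3.9444 [x] (7,3)
    t=4.4819 [y] (7,2)
    t=4.9797 [x] (8,2)
    t=6.0150 [x] (9,2) — stop
  → r_2 = 6.0150
beam 3: φ=45°, α=30°
  cosα=0.8660 sinα=0.5000 | (3,4) | tMaxX 0.9353 tMaxY 1.6800 | tΔX 1.1547 tΔY 2.0000
    t=0.9353 [x] (4,4)
    t=1.6800 [y] (4,5)
    t=2.0900 [x] (5,5)
    t=3.2447 [x] (6,5)
    t=3.6800 [y] (6,6)
    t=4.3994 [x] (7,6)
    t=5.5541 [x] (8,6)
    t=5.6800 [y] (8,7)
    t=6.7088 [x] (9,7) — stop
  → r_3 = 6.7088

ranges = [3.6489, 6.0150, 6.7088]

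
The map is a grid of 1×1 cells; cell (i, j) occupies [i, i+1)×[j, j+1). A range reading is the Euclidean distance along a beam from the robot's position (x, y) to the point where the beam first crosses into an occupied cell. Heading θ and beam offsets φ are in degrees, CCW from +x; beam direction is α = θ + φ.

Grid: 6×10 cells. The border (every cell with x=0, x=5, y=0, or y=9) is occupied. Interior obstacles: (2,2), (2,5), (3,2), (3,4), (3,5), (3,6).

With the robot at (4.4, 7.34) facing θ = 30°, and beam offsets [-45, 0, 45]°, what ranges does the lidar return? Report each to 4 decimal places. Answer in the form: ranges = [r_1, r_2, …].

beam 1: φ=-45°, α=345°
  dir = (cos 345°, sin 345°) = (0.9659, -0.2588); from cell (4,7)
  next x-line at t=0.6212, next y-line at t=1.3137; Δt_x=1.0353, Δt_y=3.8637
    x: enter (5,7) at t=0.6212 ← occupied
  → r_1 = 0.6212
beam 2: φ=0°, α=30°
  dir = (cos 30°, sin 30°) = (0.8660, 0.5000); from cell (4,7)
  next x-line at t=0.6928, next y-line at t=1.3200; Δt_x=1.1547, Δt_y=2.0000
    x: enter (5,7) at t=0.6928 ← occupied
  → r_2 = 0.6928
beam 3: φ=45°, α=75°
  dir = (cos 75°, sin 75°) = (0.2588, 0.9659); from cell (4,7)
  next x-line at t=2.3182, next y-line at t=0.6833; Δt_x=3.8637, Δt_y=1.0353
    y: enter (4,8) at t=0.6833
    y: enter (4,9) at t=1.7186 ← occupied
  → r_3 = 1.7186

ranges = [0.6212, 0.6928, 1.7186]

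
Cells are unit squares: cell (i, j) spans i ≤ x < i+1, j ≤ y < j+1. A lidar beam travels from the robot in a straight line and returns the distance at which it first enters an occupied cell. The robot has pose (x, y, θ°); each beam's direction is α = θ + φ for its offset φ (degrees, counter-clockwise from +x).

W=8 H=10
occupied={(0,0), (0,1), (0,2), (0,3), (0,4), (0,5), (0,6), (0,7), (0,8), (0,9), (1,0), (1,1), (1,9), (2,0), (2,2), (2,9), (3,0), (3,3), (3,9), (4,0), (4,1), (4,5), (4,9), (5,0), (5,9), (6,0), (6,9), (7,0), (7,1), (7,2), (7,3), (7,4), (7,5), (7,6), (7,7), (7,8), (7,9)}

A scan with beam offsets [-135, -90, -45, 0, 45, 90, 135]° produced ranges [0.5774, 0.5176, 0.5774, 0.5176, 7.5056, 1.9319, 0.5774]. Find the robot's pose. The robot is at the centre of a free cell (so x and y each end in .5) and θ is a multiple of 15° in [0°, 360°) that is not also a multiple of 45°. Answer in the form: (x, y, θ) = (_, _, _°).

(x, y, θ) = (1.5, 2.5, 15°)

Enumerate (i+0.5, j+0.5, θ) over the 43 free cells and 16 admissible headings. For each, cast all 7 beams and compare to the given ranges.
  (4.5, 6.5, 195°): beam 1 = 2.8868 ≠ 0.5774 ✗
  (4.5, 6.5, 255°): beam 1 = 2.8868 ≠ 0.5774 ✗
  (4.5, 8.5, 195°): beam 3 = 1.0000 ≠ 0.5774 ✗
  (1.5, 7.5, 75°): beam 1 = 4.0415 ≠ 0.5774 ✗
  …
  (1.5, 2.5, 15°): r_1=0.5774, r_2=0.5176, r_3=0.5774, r_4=0.5176, r_5=7.5056, r_6=1.9319, r_7=0.5774 — all match ✓
No second candidate reproduces the full scan.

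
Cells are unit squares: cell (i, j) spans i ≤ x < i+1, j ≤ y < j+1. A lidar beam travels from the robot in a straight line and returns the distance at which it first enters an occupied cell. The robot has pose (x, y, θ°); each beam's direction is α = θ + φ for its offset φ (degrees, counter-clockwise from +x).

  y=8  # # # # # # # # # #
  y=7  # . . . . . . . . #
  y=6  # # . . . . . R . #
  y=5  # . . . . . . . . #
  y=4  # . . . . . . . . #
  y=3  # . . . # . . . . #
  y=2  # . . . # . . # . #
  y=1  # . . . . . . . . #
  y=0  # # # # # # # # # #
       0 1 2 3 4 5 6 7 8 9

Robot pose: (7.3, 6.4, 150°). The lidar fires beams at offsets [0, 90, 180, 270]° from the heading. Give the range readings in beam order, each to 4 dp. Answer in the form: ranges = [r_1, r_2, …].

beam 1: φ=0°, α=150°
  direction (-0.8660, 0.5000); cell (7,6); t to first gridline: x 0.3464, y 1.2000 (then +1.1547 / +2.0000)
    (6,6) via x @ 0.3464
    (6,7) via y @ 1.2000
    (5,7) via x @ 1.5011
    (4,7) via x @ 2.6558
    (4,8) via y @ 3.2000  # hit
  → r_1 = 3.2000
beam 2: φ=90°, α=240°
  direction (-0.5000, -0.8660); cell (7,6); t to first gridline: x 0.6000, y 0.4619 (then +2.0000 / +1.1547)
    (7,5) via y @ 0.4619
    (6,5) via x @ 0.6000
    (6,4) via y @ 1.6166
    (5,4) via x @ 2.6000
    (5,3) via y @ 2.7713
    (5,2) via y @ 3.9260
    (4,2) via x @ 4.6000  # hit
  → r_2 = 4.6000
beam 3: φ=180°, α=330°
  direction (0.8660, -0.5000); cell (7,6); t to first gridline: x 0.8083, y 0.8000 (then +1.1547 / +2.0000)
    (7,5) via y @ 0.8000
    (8,5) via x @ 0.8083
    (9,5) via x @ 1.9630  # hit
  → r_3 = 1.9630
beam 4: φ=270°, α=60°
  direction (0.5000, 0.8660); cell (7,6); t to first gridline: x 1.4000, y 0.6928 (then +2.0000 / +1.1547)
    (7,7) via y @ 0.6928
    (8,7) via x @ 1.4000
    (8,8) via y @ 1.8475  # hit
  → r_4 = 1.8475

ranges = [3.2000, 4.6000, 1.9630, 1.8475]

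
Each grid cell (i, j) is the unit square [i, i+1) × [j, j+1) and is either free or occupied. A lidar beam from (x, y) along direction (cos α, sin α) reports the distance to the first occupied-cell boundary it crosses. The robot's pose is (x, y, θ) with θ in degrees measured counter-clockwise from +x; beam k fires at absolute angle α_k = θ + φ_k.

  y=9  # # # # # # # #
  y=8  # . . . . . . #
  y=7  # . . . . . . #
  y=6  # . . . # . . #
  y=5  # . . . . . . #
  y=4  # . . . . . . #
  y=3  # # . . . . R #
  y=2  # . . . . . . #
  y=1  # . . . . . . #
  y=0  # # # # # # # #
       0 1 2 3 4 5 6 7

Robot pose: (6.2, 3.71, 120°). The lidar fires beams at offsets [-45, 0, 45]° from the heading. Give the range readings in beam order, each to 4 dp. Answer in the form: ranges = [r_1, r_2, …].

ranges = [3.0910, 2.6443, 5.3834]

beam 1: φ=-45°, α=75°
  cosα=0.2588 sinα=0.9659 | (6,3) | tMaxX 3.0910 tMaxY 0.3002 | tΔX 3.8637 tΔY 1.0353
    t=0.3002 [y] (6,4)
    t=1.3355 [y] (6,5)
    t=2.3708 [y] (6,6)
    t=3.0910 [x] (7,6) — stop
  → r_1 = 3.0910
beam 2: φ=0°, α=120°
  cosα=-0.5000 sinα=0.8660 | (6,3) | tMaxX 0.4000 tMaxY 0.3349 | tΔX 2.0000 tΔY 1.1547
    t=0.3349 [y] (6,4)
    t=0.4000 [x] (5,4)
    t=1.4896 [y] (5,5)
    t=2.4000 [x] (4,5)
    t=2.6443 [y] (4,6) — stop
  → r_2 = 2.6443
beam 3: φ=45°, α=165°
  cosα=-0.9659 sinα=0.2588 | (6,3) | tMaxX 0.2071 tMaxY 1.1205 | tΔX 1.0353 tΔY 3.8637
    t=0.2071 [x] (5,3)
    t=1.1205 [y] (5,4)
    t=1.2423 [x] (4,4)
    t=2.2776 [x] (3,4)
    t=3.3129 [x] (2,4)
    t=4.3482 [x] (1,4)
    t=4.9842 [y] (1,5)
    t=5.3834 [x] (0,5) — stop
  → r_3 = 5.3834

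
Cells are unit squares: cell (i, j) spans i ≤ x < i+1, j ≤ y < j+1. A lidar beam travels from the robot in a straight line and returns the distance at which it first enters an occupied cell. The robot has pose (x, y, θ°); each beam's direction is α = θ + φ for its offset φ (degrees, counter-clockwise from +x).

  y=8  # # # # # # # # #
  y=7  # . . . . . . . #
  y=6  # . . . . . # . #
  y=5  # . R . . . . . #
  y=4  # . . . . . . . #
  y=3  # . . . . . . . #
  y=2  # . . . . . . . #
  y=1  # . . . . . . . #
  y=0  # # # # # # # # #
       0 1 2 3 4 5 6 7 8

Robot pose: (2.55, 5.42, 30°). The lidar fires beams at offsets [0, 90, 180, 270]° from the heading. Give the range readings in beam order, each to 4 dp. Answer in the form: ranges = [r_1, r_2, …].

beam 1: φ=0°, α=30°
  cosα=0.8660 sinα=0.5000 | (2,5) | tMaxX 0.5196 tMaxY 1.1600 | tΔX 1.1547 tΔY 2.0000
    t=0.5196 [x] (3,5)
    t=1.1600 [y] (3,6)
    t=1.6743 [x] (4,6)
    t=2.8290 [x] (5,6)
    t=3.1600 [y] (5,7)
    t=3.9837 [x] (6,7)
    t=5.1384 [x] (7,7)
    t=5.1600 [y] (7,8) — stop
  → r_1 = 5.1600
beam 2: φ=90°, α=120°
  cosα=-0.5000 sinα=0.8660 | (2,5) | tMaxX 1.1000 tMaxY 0.6697 | tΔX 2.0000 tΔY 1.1547
    t=0.6697 [y] (2,6)
    t=1.1000 [x] (1,6)
    t=1.8244 [y] (1,7)
    t=2.9791 [y] (1,8) — stop
  → r_2 = 2.9791
beam 3: φ=180°, α=210°
  cosα=-0.8660 sinα=-0.5000 | (2,5) | tMaxX 0.6351 tMaxY 0.8400 | tΔX 1.1547 tΔY 2.0000
    t=0.6351 [x] (1,5)
    t=0.8400 [y] (1,4)
    t=1.7898 [x] (0,4) — stop
  → r_3 = 1.7898
beam 4: φ=270°, α=300°
  cosα=0.5000 sinα=-0.8660 | (2,5) | tMaxX 0.9000 tMaxY 0.4850 | tΔX 2.0000 tΔY 1.1547
    t=0.4850 [y] (2,4)
    t=0.9000 [x] (3,4)
    t=1.6397 [y] (3,3)
    t=2.7944 [y] (3,2)
    t=2.9000 [x] (4,2)
    t=3.9491 [y] (4,1)
    t=4.9000 [x] (5,1)
    t=5.1038 [y] (5,0) — stop
  → r_4 = 5.1038

ranges = [5.1600, 2.9791, 1.7898, 5.1038]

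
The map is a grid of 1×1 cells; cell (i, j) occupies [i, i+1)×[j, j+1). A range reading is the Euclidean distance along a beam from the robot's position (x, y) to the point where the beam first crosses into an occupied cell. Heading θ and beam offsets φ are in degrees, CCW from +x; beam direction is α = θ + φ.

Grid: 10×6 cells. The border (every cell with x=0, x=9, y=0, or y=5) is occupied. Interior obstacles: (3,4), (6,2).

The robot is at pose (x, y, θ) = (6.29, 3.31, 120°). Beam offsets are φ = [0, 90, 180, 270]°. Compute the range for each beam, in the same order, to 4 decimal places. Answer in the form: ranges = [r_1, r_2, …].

ranges = [1.9514, 4.6200, 0.3580, 3.1292]

beam 1: φ=0°, α=120°
  cosα=-0.5000 sinα=0.8660 | (6,3) | tMaxX 0.5800 tMaxY 0.7967 | tΔX 2.0000 tΔY 1.1547
    t=0.5800 [x] (5,3)
    t=0.7967 [y] (5,4)
    t=1.9514 [y] (5,5) — stop
  → r_1 = 1.9514
beam 2: φ=90°, α=210°
  cosα=-0.8660 sinα=-0.5000 | (6,3) | tMaxX 0.3349 tMaxY 0.6200 | tΔX 1.1547 tΔY 2.0000
    t=0.3349 [x] (5,3)
    t=0.6200 [y] (5,2)
    t=1.4896 [x] (4,2)
    t=2.6200 [y] (4,1)
    t=2.6443 [x] (3,1)
    t=3.7990 [x] (2,1)
    t=4.6200 [y] (2,0) — stop
  → r_2 = 4.6200
beam 3: φ=180°, α=300°
  cosα=0.5000 sinα=-0.8660 | (6,3) | tMaxX 1.4200 tMaxY 0.3580 | tΔX 2.0000 tΔY 1.1547
    t=0.3580 [y] (6,2) — stop
  → r_3 = 0.3580
beam 4: φ=270°, α=30°
  cosα=0.8660 sinα=0.5000 | (6,3) | tMaxX 0.8198 tMaxY 1.3800 | tΔX 1.1547 tΔY 2.0000
    t=0.8198 [x] (7,3)
    t=1.3800 [y] (7,4)
    t=1.9745 [x] (8,4)
    t=3.1292 [x] (9,4) — stop
  → r_4 = 3.1292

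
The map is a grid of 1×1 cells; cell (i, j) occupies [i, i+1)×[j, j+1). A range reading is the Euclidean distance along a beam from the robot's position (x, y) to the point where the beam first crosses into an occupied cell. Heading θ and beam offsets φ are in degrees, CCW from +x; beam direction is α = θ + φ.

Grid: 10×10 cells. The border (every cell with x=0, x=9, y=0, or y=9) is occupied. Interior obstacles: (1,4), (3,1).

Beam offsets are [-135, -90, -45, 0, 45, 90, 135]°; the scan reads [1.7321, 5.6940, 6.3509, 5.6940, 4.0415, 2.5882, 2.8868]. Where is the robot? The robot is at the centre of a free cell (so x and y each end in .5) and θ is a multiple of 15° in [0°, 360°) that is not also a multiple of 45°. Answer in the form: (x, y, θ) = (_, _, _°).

(x, y, θ) = (7.5, 3.5, 165°)

Enumerate (i+0.5, j+0.5, θ) over the 62 free cells and 16 admissible headings. For each, cast all 7 beams and compare to the given ranges.
  (4.5, 8.5, 195°): beam 1 = 0.5774 ≠ 1.7321 ✗
  (4.5, 1.5, 210°): beam 1 = 7.7646 ≠ 1.7321 ✗
  (5.5, 5.5, 165°): beam 1 = 4.0415 ≠ 1.7321 ✗
  (8.5, 4.5, 345°): beam 1 = 5.1962 ≠ 1.7321 ✗
  (8.5, 8.5, 60°): beam 1 = 1.9319 ≠ 1.7321 ✗
  …
  (7.5, 3.5, 165°): r_1=1.7321, r_2=5.6940, r_3=6.3509, r_4=5.6940, r_5=4.0415, r_6=2.5882, r_7=2.8868 — all match ✓
Only this pose fits every beam.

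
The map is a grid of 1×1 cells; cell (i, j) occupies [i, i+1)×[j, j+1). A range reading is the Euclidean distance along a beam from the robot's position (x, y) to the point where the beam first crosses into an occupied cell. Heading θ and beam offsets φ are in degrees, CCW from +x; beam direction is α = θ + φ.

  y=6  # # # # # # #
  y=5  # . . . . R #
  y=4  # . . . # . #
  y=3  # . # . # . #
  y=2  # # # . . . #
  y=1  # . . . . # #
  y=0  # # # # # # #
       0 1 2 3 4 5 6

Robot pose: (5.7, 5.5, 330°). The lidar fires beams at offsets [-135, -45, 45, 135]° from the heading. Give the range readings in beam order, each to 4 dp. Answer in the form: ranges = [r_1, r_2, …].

beam 1: φ=-135°, α=195°
  dir = (cos 195°, sin 195°) = (-0.9659, -0.2588); from cell (5,5)
  next x-line at t=0.7247, next y-line at t=1.9319; Δt_x=1.0353, Δt_y=3.8637
    x: enter (4,5) at t=0.7247
    x: enter (3,5) at t=1.7600
    y: enter (3,4) at t=1.9319
    x: enter (2,4) at t=2.7952
    x: enter (1,4) at t=3.8305
    x: enter (0,4) at t=4.8658 ← occupied
  → r_1 = 4.8658
beam 2: φ=-45°, α=285°
  dir = (cos 285°, sin 285°) = (0.2588, -0.9659); from cell (5,5)
  next x-line at t=1.1591, next y-line at t=0.5176; Δt_x=3.8637, Δt_y=1.0353
    y: enter (5,4) at t=0.5176
    x: enter (6,4) at t=1.1591 ← occupied
  → r_2 = 1.1591
beam 3: φ=45°, α=15°
  dir = (cos 15°, sin 15°) = (0.9659, 0.2588); from cell (5,5)
  next x-line at t=0.3106, next y-line at t=1.9319; Δt_x=1.0353, Δt_y=3.8637
    x: enter (6,5) at t=0.3106 ← occupied
  → r_3 = 0.3106
beam 4: φ=135°, α=105°
  dir = (cos 105°, sin 105°) = (-0.2588, 0.9659); from cell (5,5)
  next x-line at t=2.7046, next y-line at t=0.5176; Δt_x=3.8637, Δt_y=1.0353
    y: enter (5,6) at t=0.5176 ← occupied
  → r_4 = 0.5176

ranges = [4.8658, 1.1591, 0.3106, 0.5176]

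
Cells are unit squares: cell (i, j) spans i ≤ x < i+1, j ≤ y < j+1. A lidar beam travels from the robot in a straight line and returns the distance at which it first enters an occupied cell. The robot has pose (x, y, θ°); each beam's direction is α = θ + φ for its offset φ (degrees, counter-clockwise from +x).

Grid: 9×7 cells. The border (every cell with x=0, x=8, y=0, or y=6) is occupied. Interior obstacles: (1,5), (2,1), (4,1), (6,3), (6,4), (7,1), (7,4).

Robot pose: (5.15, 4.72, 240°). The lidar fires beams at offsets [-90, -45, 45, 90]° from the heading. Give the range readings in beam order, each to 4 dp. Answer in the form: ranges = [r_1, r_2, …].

beam 1: φ=-90°, α=150°
  cosα=-0.8660 sinα=0.5000 | (5,4) | tMaxX 0.1732 tMaxY 0.5600 | tΔX 1.1547 tΔY 2.0000
    t=0.1732 [x] (4,4)
    t=0.5600 [y] (4,5)
    t=1.3279 [x] (3,5)
    t=2.4826 [x] (2,5)
    t=2.5600 [y] (2,6) — stop
  → r_1 = 2.5600
beam 2: φ=-45°, α=195°
  cosα=-0.9659 sinα=-0.2588 | (5,4) | tMaxX 0.1553 tMaxY 2.7819 | tΔX 1.0353 tΔY 3.8637
    t=0.1553 [x] (4,4)
    t=1.1906 [x] (3,4)
    t=2.2258 [x] (2,4)
    t=2.7819 [y] (2,3)
    t=3.2611 [x] (1,3)
    t=4.2964 [x] (0,3) — stop
  → r_2 = 4.2964
beam 3: φ=45°, α=285°
  cosα=0.2588 sinα=-0.9659 | (5,4) | tMaxX 3.2841 tMaxY 0.7454 | tΔX 3.8637 tΔY 1.0353
    t=0.7454 [y] (5,3)
    t=1.7807 [y] (5,2)
    t=2.8160 [y] (5,1)
    t=3.2841 [x] (6,1)
    t=3.8512 [y] (6,0) — stop
  → r_3 = 3.8512
beam 4: φ=90°, α=330°
  cosα=0.8660 sinα=-0.5000 | (5,4) | tMaxX 0.9815 tMaxY 1.4400 | tΔX 1.1547 tΔY 2.0000
    t=0.9815 [x] (6,4) — stop
  → r_4 = 0.9815

ranges = [2.5600, 4.2964, 3.8512, 0.9815]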